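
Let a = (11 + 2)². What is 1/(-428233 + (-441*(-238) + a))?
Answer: -1/323106 ≈ -3.0950e-6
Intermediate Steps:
a = 169 (a = 13² = 169)
1/(-428233 + (-441*(-238) + a)) = 1/(-428233 + (-441*(-238) + 169)) = 1/(-428233 + (104958 + 169)) = 1/(-428233 + 105127) = 1/(-323106) = -1/323106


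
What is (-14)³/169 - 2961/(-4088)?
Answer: -1531009/98696 ≈ -15.512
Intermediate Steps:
(-14)³/169 - 2961/(-4088) = -2744*1/169 - 2961*(-1/4088) = -2744/169 + 423/584 = -1531009/98696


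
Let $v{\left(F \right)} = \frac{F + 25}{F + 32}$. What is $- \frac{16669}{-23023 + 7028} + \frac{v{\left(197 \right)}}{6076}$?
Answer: $\frac{1656918869}{1589679070} \approx 1.0423$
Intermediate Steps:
$v{\left(F \right)} = \frac{25 + F}{32 + F}$
$- \frac{16669}{-23023 + 7028} + \frac{v{\left(197 \right)}}{6076} = - \frac{16669}{-23023 + 7028} + \frac{\frac{1}{32 + 197} \left(25 + 197\right)}{6076} = - \frac{16669}{-15995} + \frac{1}{229} \cdot 222 \cdot \frac{1}{6076} = \left(-16669\right) \left(- \frac{1}{15995}\right) + \frac{1}{229} \cdot 222 \cdot \frac{1}{6076} = \frac{16669}{15995} + \frac{222}{229} \cdot \frac{1}{6076} = \frac{16669}{15995} + \frac{111}{695702} = \frac{1656918869}{1589679070}$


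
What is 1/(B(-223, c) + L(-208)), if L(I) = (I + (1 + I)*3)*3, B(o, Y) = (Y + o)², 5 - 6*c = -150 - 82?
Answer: 4/124741 ≈ 3.2066e-5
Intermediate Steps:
c = 79/2 (c = ⅚ - (-150 - 82)/6 = ⅚ - ⅙*(-232) = ⅚ + 116/3 = 79/2 ≈ 39.500)
L(I) = 9 + 12*I (L(I) = (I + (3 + 3*I))*3 = (3 + 4*I)*3 = 9 + 12*I)
1/(B(-223, c) + L(-208)) = 1/((79/2 - 223)² + (9 + 12*(-208))) = 1/((-367/2)² + (9 - 2496)) = 1/(134689/4 - 2487) = 1/(124741/4) = 4/124741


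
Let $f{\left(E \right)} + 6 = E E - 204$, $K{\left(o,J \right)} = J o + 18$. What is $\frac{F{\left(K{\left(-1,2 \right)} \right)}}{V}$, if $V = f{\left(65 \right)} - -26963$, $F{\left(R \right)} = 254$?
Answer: $\frac{127}{15489} \approx 0.0081994$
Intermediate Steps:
$K{\left(o,J \right)} = 18 + J o$
$f{\left(E \right)} = -210 + E^{2}$ ($f{\left(E \right)} = -6 + \left(E E - 204\right) = -6 + \left(E^{2} - 204\right) = -6 + \left(-204 + E^{2}\right) = -210 + E^{2}$)
$V = 30978$ ($V = \left(-210 + 65^{2}\right) - -26963 = \left(-210 + 4225\right) + 26963 = 4015 + 26963 = 30978$)
$\frac{F{\left(K{\left(-1,2 \right)} \right)}}{V} = \frac{254}{30978} = 254 \cdot \frac{1}{30978} = \frac{127}{15489}$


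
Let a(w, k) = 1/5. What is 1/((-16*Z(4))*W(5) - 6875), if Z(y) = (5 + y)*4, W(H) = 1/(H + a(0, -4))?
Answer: -13/90815 ≈ -0.00014315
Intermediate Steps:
a(w, k) = 1/5
W(H) = 1/(1/5 + H) (W(H) = 1/(H + 1/5) = 1/(1/5 + H))
Z(y) = 20 + 4*y
1/((-16*Z(4))*W(5) - 6875) = 1/((-16*(20 + 4*4))*(5/(1 + 5*5)) - 6875) = 1/((-16*(20 + 16))*(5/(1 + 25)) - 6875) = 1/((-16*36)*(5/26) - 6875) = 1/(-2880/26 - 6875) = 1/(-576*5/26 - 6875) = 1/(-1440/13 - 6875) = 1/(-90815/13) = -13/90815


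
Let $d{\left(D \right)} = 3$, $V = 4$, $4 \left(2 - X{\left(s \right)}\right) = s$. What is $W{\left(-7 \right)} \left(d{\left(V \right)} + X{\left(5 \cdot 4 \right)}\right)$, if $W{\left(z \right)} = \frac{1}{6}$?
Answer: $0$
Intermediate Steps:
$X{\left(s \right)} = 2 - \frac{s}{4}$
$W{\left(z \right)} = \frac{1}{6}$
$W{\left(-7 \right)} \left(d{\left(V \right)} + X{\left(5 \cdot 4 \right)}\right) = \frac{3 + \left(2 - \frac{5 \cdot 4}{4}\right)}{6} = \frac{3 + \left(2 - 5\right)}{6} = \frac{3 - 3}{6} = \frac{1}{6} \cdot 0 = 0$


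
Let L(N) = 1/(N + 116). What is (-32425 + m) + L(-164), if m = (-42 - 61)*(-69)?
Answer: -1215265/48 ≈ -25318.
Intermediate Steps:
m = 7107 (m = -103*(-69) = 7107)
L(N) = 1/(116 + N)
(-32425 + m) + L(-164) = (-32425 + 7107) + 1/(116 - 164) = -25318 + 1/(-48) = -25318 - 1/48 = -1215265/48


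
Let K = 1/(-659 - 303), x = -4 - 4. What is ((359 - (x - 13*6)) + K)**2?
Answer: 183260191921/925444 ≈ 1.9802e+5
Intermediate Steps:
x = -8
K = -1/962 (K = 1/(-962) = -1/962 ≈ -0.0010395)
((359 - (x - 13*6)) + K)**2 = ((359 - (-8 - 13*6)) - 1/962)**2 = ((359 - (-8 - 78)) - 1/962)**2 = ((359 - 1*(-86)) - 1/962)**2 = ((359 + 86) - 1/962)**2 = (445 - 1/962)**2 = (428089/962)**2 = 183260191921/925444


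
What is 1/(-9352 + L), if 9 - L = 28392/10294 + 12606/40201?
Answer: -206914547/1933838189099 ≈ -0.00010700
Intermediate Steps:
L = 1226654445/206914547 (L = 9 - (28392/10294 + 12606/40201) = 9 - (28392*(1/10294) + 12606*(1/40201)) = 9 - (14196/5147 + 12606/40201) = 9 - 1*635576478/206914547 = 9 - 635576478/206914547 = 1226654445/206914547 ≈ 5.9283)
1/(-9352 + L) = 1/(-9352 + 1226654445/206914547) = 1/(-1933838189099/206914547) = -206914547/1933838189099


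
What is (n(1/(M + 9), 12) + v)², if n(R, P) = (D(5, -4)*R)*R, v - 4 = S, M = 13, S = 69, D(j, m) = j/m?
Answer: 19972190329/3748096 ≈ 5328.6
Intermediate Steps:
v = 73 (v = 4 + 69 = 73)
n(R, P) = -5*R²/4 (n(R, P) = ((5/(-4))*R)*R = ((5*(-¼))*R)*R = (-5*R/4)*R = -5*R²/4)
(n(1/(M + 9), 12) + v)² = (-5/(4*(13 + 9)²) + 73)² = (-5*(1/22)²/4 + 73)² = (-5/4*1/484 + 73)² = (-5/1936 + 73)² = (141323/1936)² = 19972190329/3748096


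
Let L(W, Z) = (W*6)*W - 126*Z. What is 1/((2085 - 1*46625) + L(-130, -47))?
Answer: 1/62782 ≈ 1.5928e-5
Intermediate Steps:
L(W, Z) = -126*Z + 6*W² (L(W, Z) = (6*W)*W - 126*Z = 6*W² - 126*Z = -126*Z + 6*W²)
1/((2085 - 1*46625) + L(-130, -47)) = 1/((2085 - 1*46625) + (-126*(-47) + 6*(-130)²)) = 1/((2085 - 46625) + (5922 + 6*16900)) = 1/(-44540 + (5922 + 101400)) = 1/(-44540 + 107322) = 1/62782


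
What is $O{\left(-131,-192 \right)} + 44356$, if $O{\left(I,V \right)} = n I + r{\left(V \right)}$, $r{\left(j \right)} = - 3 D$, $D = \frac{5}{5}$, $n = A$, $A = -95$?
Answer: $56798$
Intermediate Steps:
$n = -95$
$D = 1$ ($D = 5 \cdot \frac{1}{5} = 1$)
$r{\left(j \right)} = -3$ ($r{\left(j \right)} = \left(-3\right) 1 = -3$)
$O{\left(I,V \right)} = -3 - 95 I$ ($O{\left(I,V \right)} = - 95 I - 3 = -3 - 95 I$)
$O{\left(-131,-192 \right)} + 44356 = \left(-3 - -12445\right) + 44356 = \left(-3 + 12445\right) + 44356 = 12442 + 44356 = 56798$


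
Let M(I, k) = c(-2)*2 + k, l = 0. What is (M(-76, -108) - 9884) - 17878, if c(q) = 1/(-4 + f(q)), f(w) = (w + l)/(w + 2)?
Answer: -27870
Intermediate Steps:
f(w) = w/(2 + w) (f(w) = (w + 0)/(w + 2) = w/(2 + w))
c(q) = 1/(-4 + q/(2 + q))
M(I, k) = k (M(I, k) = ((2 - 2)/(-8 - 3*(-2)))*2 + k = (0/(-8 + 6))*2 + k = (0/(-2))*2 + k = -½*0*2 + k = 0*2 + k = 0 + k = k)
(M(-76, -108) - 9884) - 17878 = (-108 - 9884) - 17878 = -9992 - 17878 = -27870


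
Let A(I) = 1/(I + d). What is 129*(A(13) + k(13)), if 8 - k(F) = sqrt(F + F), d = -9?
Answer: 4257/4 - 129*sqrt(26) ≈ 406.48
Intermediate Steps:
k(F) = 8 - sqrt(2)*sqrt(F) (k(F) = 8 - sqrt(F + F) = 8 - sqrt(2*F) = 8 - sqrt(2)*sqrt(F))
A(I) = 1/(-9 + I) (A(I) = 1/(I - 9) = 1/(-9 + I))
129*(A(13) + k(13)) = 129*(1/(-9 + 13) + (8 - sqrt(2)*sqrt(13))) = 129*(1/4 + (8 - sqrt(26))) = 129*(33/4 - sqrt(26)) = 4257/4 - 129*sqrt(26)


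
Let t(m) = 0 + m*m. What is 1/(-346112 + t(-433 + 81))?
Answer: -1/222208 ≈ -4.5003e-6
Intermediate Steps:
t(m) = m² (t(m) = 0 + m² = m²)
1/(-346112 + t(-433 + 81)) = 1/(-346112 + (-433 + 81)²) = 1/(-346112 + (-352)²) = 1/(-346112 + 123904) = 1/(-222208) = -1/222208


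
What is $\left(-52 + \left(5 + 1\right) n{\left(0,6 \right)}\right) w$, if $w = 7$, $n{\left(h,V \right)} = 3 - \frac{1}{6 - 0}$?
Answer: $-245$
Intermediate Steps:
$n{\left(h,V \right)} = \frac{17}{6}$ ($n{\left(h,V \right)} = 3 - \frac{1}{6 + 0} = 3 - \frac{1}{6} = \frac{17}{6}$)
$\left(-52 + \left(5 + 1\right) n{\left(0,6 \right)}\right) w = \left(-52 + \left(5 + 1\right) \frac{17}{6}\right) 7 = \left(-52 + 6 \cdot \frac{17}{6}\right) 7 = \left(-52 + 17\right) 7 = \left(-35\right) 7 = -245$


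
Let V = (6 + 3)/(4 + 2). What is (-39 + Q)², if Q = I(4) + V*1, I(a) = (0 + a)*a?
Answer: 1849/4 ≈ 462.25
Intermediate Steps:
I(a) = a² (I(a) = a*a = a²)
V = 3/2 (V = 9/6 = 9*(⅙) = 3/2 ≈ 1.5000)
Q = 35/2 (Q = 4² + (3/2)*1 = 16 + 3/2 = 35/2 ≈ 17.500)
(-39 + Q)² = (-39 + 35/2)² = (-43/2)² = 1849/4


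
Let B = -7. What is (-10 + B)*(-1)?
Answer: 17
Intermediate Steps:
(-10 + B)*(-1) = (-10 - 7)*(-1) = -17*(-1) = 17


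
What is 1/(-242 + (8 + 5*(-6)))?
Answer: -1/264 ≈ -0.0037879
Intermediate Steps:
1/(-242 + (8 + 5*(-6))) = 1/(-242 + (8 - 30)) = 1/(-242 - 22) = 1/(-264) = -1/264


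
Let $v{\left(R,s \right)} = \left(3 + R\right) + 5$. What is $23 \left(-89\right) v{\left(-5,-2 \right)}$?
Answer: $-6141$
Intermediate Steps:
$v{\left(R,s \right)} = 8 + R$
$23 \left(-89\right) v{\left(-5,-2 \right)} = 23 \left(-89\right) \left(8 - 5\right) = \left(-2047\right) 3 = -6141$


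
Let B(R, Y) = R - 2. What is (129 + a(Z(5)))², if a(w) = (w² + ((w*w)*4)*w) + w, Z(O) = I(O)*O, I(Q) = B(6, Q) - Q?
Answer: 123201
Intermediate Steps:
B(R, Y) = -2 + R
I(Q) = 4 - Q (I(Q) = (-2 + 6) - Q = 4 - Q)
Z(O) = O*(4 - O) (Z(O) = (4 - O)*O = O*(4 - O))
a(w) = w + w² + 4*w³ (a(w) = (w² + (w²*4)*w) + w = (w² + (4*w²)*w) + w = (w² + 4*w³) + w = w + w² + 4*w³)
(129 + a(Z(5)))² = (129 + (5*(4 - 1*5))*(1 + 5*(4 - 1*5) + 4*(5*(4 - 1*5))²))² = (129 + (5*(4 - 5))*(1 + 5*(4 - 5) + 4*(5*(4 - 5))²))² = (129 + (5*(-1))*(1 + 5*(-1) + 4*(5*(-1))²))² = (129 - 5*(1 - 5 + 4*(-5)²))² = (129 - 5*(1 - 5 + 4*25))² = (129 - 5*(1 - 5 + 100))² = (129 - 5*96)² = (129 - 480)² = (-351)² = 123201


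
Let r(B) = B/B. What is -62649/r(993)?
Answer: -62649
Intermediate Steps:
r(B) = 1
-62649/r(993) = -62649/1 = -62649*1 = -62649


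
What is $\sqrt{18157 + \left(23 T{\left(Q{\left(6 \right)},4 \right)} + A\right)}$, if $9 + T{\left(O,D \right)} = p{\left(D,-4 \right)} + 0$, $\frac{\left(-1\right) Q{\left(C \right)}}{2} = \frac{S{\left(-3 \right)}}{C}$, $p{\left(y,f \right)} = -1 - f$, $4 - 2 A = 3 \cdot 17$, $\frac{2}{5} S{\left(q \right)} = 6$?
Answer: $\frac{3 \sqrt{7998}}{2} \approx 134.15$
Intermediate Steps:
$S{\left(q \right)} = 15$ ($S{\left(q \right)} = \frac{5}{2} \cdot 6 = 15$)
$A = - \frac{47}{2}$ ($A = 2 - \frac{3 \cdot 17}{2} = 2 - \frac{51}{2} = - \frac{47}{2} \approx -23.5$)
$Q{\left(C \right)} = - \frac{30}{C}$ ($Q{\left(C \right)} = - 2 \frac{15}{C} = - \frac{30}{C}$)
$T{\left(O,D \right)} = -6$ ($T{\left(O,D \right)} = -9 + \left(\left(-1 - -4\right) + 0\right) = -9 + \left(\left(-1 + 4\right) + 0\right) = -9 + \left(3 + 0\right) = -9 + 3 = -6$)
$\sqrt{18157 + \left(23 T{\left(Q{\left(6 \right)},4 \right)} + A\right)} = \sqrt{18157 + \left(23 \left(-6\right) - \frac{47}{2}\right)} = \sqrt{18157 - \frac{323}{2}} = \sqrt{\frac{35991}{2}} = \frac{3 \sqrt{7998}}{2}$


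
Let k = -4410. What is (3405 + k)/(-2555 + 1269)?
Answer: 1005/1286 ≈ 0.78149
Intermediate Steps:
(3405 + k)/(-2555 + 1269) = (3405 - 4410)/(-2555 + 1269) = -1005/(-1286) = -1005*(-1/1286) = 1005/1286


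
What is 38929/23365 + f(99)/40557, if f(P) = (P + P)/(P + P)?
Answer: 1578866818/947614305 ≈ 1.6661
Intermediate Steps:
f(P) = 1 (f(P) = (2*P)/((2*P)) = (2*P)*(1/(2*P)) = 1)
38929/23365 + f(99)/40557 = 38929/23365 + 1/40557 = 1578866818/947614305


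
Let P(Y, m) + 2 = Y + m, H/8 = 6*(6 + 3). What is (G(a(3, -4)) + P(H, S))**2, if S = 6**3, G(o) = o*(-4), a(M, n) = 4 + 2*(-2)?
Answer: 417316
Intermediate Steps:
a(M, n) = 0 (a(M, n) = 4 - 4 = 0)
G(o) = -4*o
S = 216
H = 432 (H = 8*(6*(6 + 3)) = 8*(6*9) = 8*54 = 432)
P(Y, m) = -2 + Y + m (P(Y, m) = -2 + (Y + m) = -2 + Y + m)
(G(a(3, -4)) + P(H, S))**2 = (-4*0 + (-2 + 432 + 216))**2 = (0 + 646)**2 = 646**2 = 417316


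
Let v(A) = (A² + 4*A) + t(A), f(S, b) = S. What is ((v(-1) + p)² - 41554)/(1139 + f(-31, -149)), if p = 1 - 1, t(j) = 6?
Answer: -41545/1108 ≈ -37.495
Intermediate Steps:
v(A) = 6 + A² + 4*A (v(A) = (A² + 4*A) + 6 = 6 + A² + 4*A)
p = 0
((v(-1) + p)² - 41554)/(1139 + f(-31, -149)) = (((6 + (-1)² + 4*(-1)) + 0)² - 41554)/(1139 - 31) = (((6 + 1 - 4) + 0)² - 41554)/1108 = ((3 + 0)² - 41554)*(1/1108) = (3² - 41554)*(1/1108) = (9 - 41554)*(1/1108) = -41545*1/1108 = -41545/1108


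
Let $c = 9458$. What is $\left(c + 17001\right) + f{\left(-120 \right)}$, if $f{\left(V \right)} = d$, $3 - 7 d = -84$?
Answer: $\frac{185300}{7} \approx 26471.0$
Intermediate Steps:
$d = \frac{87}{7}$ ($d = \frac{3}{7} - -12 = \frac{3}{7} + 12 = \frac{87}{7} \approx 12.429$)
$f{\left(V \right)} = \frac{87}{7}$
$\left(c + 17001\right) + f{\left(-120 \right)} = \left(9458 + 17001\right) + \frac{87}{7} = 26459 + \frac{87}{7} = \frac{185300}{7}$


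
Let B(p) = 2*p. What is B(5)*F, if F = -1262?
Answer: -12620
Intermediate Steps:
B(5)*F = (2*5)*(-1262) = 10*(-1262) = -12620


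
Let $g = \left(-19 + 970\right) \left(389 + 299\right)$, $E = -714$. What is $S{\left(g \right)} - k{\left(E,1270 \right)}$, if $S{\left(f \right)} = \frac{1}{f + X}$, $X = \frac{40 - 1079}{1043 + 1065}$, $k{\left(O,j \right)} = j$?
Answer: $- \frac{1751632340442}{1379238065} \approx -1270.0$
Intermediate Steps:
$X = - \frac{1039}{2108} \approx -0.49288$
$g = 654288$ ($g = 951 \cdot 688 = 654288$)
$S{\left(f \right)} = \frac{1}{- \frac{1039}{2108} + f}$ ($S{\left(f \right)} = \frac{1}{f - \frac{1039}{2108}} = \frac{1}{- \frac{1039}{2108} + f}$)
$S{\left(g \right)} - k{\left(E,1270 \right)} = \frac{2108}{-1039 + 2108 \cdot 654288} - 1270 = \frac{2108}{-1039 + 1379239104} - 1270 = \frac{2108}{1379238065} - 1270 = - \frac{1751632340442}{1379238065}$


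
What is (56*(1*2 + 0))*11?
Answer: 1232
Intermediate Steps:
(56*(1*2 + 0))*11 = (56*(2 + 0))*11 = (56*2)*11 = 112*11 = 1232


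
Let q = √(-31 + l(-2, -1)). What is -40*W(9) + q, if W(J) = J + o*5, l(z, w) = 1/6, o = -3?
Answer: 240 + I*√1110/6 ≈ 240.0 + 5.5528*I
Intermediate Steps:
l(z, w) = ⅙
q = I*√1110/6 (q = √(-31 + ⅙) = √(-185/6) = I*√1110/6 ≈ 5.5528*I)
W(J) = -15 + J (W(J) = J - 3*5 = J - 15 = -15 + J)
-40*W(9) + q = -40*(-15 + 9) + I*√1110/6 = -40*(-6) + I*√1110/6 = 240 + I*√1110/6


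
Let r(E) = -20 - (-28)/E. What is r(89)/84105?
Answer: -584/2495115 ≈ -0.00023406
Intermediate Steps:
r(E) = -20 + 28/E
r(89)/84105 = (-20 + 28/89)/84105 = (-20 + 28*(1/89))*(1/84105) = (-20 + 28/89)*(1/84105) = -1752/89*1/84105 = -584/2495115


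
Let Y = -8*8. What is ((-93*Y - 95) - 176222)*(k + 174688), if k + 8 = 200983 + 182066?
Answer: -95017501085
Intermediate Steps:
Y = -64
k = 383041 (k = -8 + (200983 + 182066) = -8 + 383049 = 383041)
((-93*Y - 95) - 176222)*(k + 174688) = ((-93*(-64) - 95) - 176222)*(383041 + 174688) = ((5952 - 95) - 176222)*557729 = (5857 - 176222)*557729 = -170365*557729 = -95017501085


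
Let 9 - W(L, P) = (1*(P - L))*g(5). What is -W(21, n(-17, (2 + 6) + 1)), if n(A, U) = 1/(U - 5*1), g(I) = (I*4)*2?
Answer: -839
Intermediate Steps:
g(I) = 8*I (g(I) = (4*I)*2 = 8*I)
n(A, U) = 1/(-5 + U) (n(A, U) = 1/(U - 5) = 1/(-5 + U))
W(L, P) = 9 - 40*P + 40*L (W(L, P) = 9 - 1*(P - L)*8*5 = 9 - (P - L)*40 = 9 - (-40*L + 40*P) = 9 + (-40*P + 40*L) = 9 - 40*P + 40*L)
-W(21, n(-17, (2 + 6) + 1)) = -(9 - 40/(-5 + ((2 + 6) + 1)) + 40*21) = -(9 - 40/(-5 + (8 + 1)) + 840) = -(9 - 40/(-5 + 9) + 840) = -(9 - 40/4 + 840) = -(9 - 40*1/4 + 840) = -(9 - 10 + 840) = -1*839 = -839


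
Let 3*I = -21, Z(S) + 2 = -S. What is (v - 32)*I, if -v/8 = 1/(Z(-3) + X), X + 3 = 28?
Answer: 2940/13 ≈ 226.15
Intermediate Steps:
Z(S) = -2 - S
X = 25 (X = -3 + 28 = 25)
I = -7 (I = (1/3)*(-21) = -7)
v = -4/13 (v = -8/((-2 - 1*(-3)) + 25) = -8/((-2 + 3) + 25) = -8/(1 + 25) = -8/26 = -8*1/26 = -4/13 ≈ -0.30769)
(v - 32)*I = (-4/13 - 32)*(-7) = -420/13*(-7) = 2940/13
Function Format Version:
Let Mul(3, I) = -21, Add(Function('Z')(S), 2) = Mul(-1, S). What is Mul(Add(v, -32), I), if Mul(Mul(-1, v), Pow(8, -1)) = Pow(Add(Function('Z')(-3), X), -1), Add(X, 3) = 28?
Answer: Rational(2940, 13) ≈ 226.15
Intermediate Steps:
Function('Z')(S) = Add(-2, Mul(-1, S))
X = 25 (X = Add(-3, 28) = 25)
I = -7 (I = Mul(Rational(1, 3), -21) = -7)
v = Rational(-4, 13) (v = Mul(-8, Pow(Add(Add(-2, Mul(-1, -3)), 25), -1)) = Mul(-8, Pow(Add(Add(-2, 3), 25), -1)) = Mul(-8, Pow(Add(1, 25), -1)) = Mul(-8, Pow(26, -1)) = Mul(-8, Rational(1, 26)) = Rational(-4, 13) ≈ -0.30769)
Mul(Add(v, -32), I) = Mul(Add(Rational(-4, 13), -32), -7) = Mul(Rational(-420, 13), -7) = Rational(2940, 13)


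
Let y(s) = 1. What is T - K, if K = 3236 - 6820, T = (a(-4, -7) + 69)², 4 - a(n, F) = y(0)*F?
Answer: 9984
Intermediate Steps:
a(n, F) = 4 - F
T = 6400 (T = ((4 - 1*(-7)) + 69)² = ((4 + 7) + 69)² = (11 + 69)² = 80² = 6400)
K = -3584
T - K = 6400 - 1*(-3584) = 6400 + 3584 = 9984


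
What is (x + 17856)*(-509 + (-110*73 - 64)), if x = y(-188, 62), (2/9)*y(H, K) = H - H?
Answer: -153615168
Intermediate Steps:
y(H, K) = 0 (y(H, K) = 9*(H - H)/2 = (9/2)*0 = 0)
x = 0
(x + 17856)*(-509 + (-110*73 - 64)) = (0 + 17856)*(-509 + (-110*73 - 64)) = 17856*(-509 + (-8030 - 64)) = 17856*(-509 - 8094) = 17856*(-8603) = -153615168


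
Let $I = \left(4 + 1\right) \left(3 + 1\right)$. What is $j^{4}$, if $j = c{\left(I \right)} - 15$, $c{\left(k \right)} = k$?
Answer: $625$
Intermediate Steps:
$I = 20$ ($I = 5 \cdot 4 = 20$)
$j = 5$ ($j = 20 - 15 = 5$)
$j^{4} = 5^{4} = 625$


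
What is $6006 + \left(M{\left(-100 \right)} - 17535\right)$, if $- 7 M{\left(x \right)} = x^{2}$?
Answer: $- \frac{90703}{7} \approx -12958.0$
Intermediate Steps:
$M{\left(x \right)} = - \frac{x^{2}}{7}$
$6006 + \left(M{\left(-100 \right)} - 17535\right) = 6006 - \left(17535 + \frac{\left(-100\right)^{2}}{7}\right) = 6006 - \frac{132745}{7} = - \frac{90703}{7}$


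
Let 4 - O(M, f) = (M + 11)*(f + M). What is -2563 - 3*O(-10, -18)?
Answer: -2659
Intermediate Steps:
O(M, f) = 4 - (11 + M)*(M + f) (O(M, f) = 4 - (M + 11)*(f + M) = 4 - (11 + M)*(M + f))
-2563 - 3*O(-10, -18) = -2563 - 3*(4 - 1*(-10)² - 11*(-10) - 11*(-18) - 1*(-10)*(-18)) = -2563 - 3*(4 - 1*100 + 110 + 198 - 180) = -2563 - 3*(4 - 100 + 110 + 198 - 180) = -2563 - 3*32 = -2563 - 1*96 = -2563 - 96 = -2659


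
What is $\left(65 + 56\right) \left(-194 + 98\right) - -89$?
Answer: $-11527$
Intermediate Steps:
$\left(65 + 56\right) \left(-194 + 98\right) - -89 = 121 \left(-96\right) + 89 = -11616 + 89 = -11527$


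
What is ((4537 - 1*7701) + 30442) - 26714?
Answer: 564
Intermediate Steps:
((4537 - 1*7701) + 30442) - 26714 = ((4537 - 7701) + 30442) - 26714 = (-3164 + 30442) - 26714 = 27278 - 26714 = 564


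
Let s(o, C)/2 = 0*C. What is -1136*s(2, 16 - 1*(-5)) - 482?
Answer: -482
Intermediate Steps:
s(o, C) = 0 (s(o, C) = 2*(0*C) = 2*0 = 0)
-1136*s(2, 16 - 1*(-5)) - 482 = -1136*0 - 482 = 0 - 482 = -482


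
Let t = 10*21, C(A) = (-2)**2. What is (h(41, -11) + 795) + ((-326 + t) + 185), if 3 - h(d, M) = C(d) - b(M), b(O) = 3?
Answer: 866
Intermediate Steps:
C(A) = 4
t = 210
h(d, M) = 2 (h(d, M) = 3 - (4 - 1*3) = 3 - (4 - 3) = 3 - 1*1 = 3 - 1 = 2)
(h(41, -11) + 795) + ((-326 + t) + 185) = (2 + 795) + ((-326 + 210) + 185) = 797 + (-116 + 185) = 797 + 69 = 866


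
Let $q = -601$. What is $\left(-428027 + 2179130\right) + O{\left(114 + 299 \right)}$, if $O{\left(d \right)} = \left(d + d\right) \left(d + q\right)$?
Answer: $1595815$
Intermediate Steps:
$O{\left(d \right)} = 2 d \left(-601 + d\right)$ ($O{\left(d \right)} = \left(d + d\right) \left(d - 601\right) = 2 d \left(-601 + d\right)$)
$\left(-428027 + 2179130\right) + O{\left(114 + 299 \right)} = \left(-428027 + 2179130\right) + 2 \left(114 + 299\right) \left(-601 + \left(114 + 299\right)\right) = 1751103 + 2 \cdot 413 \left(-601 + 413\right) = 1751103 + 2 \cdot 413 \left(-188\right) = 1751103 - 155288 = 1595815$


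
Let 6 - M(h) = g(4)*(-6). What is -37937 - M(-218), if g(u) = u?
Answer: -37967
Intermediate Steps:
M(h) = 30 (M(h) = 6 - 4*(-6) = 6 - 1*(-24) = 6 + 24 = 30)
-37937 - M(-218) = -37937 - 1*30 = -37937 - 30 = -37967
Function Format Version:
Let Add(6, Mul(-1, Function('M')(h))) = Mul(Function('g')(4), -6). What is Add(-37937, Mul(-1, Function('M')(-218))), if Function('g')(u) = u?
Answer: -37967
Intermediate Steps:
Function('M')(h) = 30 (Function('M')(h) = Add(6, Mul(-1, Mul(4, -6))) = Add(6, Mul(-1, -24)) = Add(6, 24) = 30)
Add(-37937, Mul(-1, Function('M')(-218))) = Add(-37937, Mul(-1, 30)) = Add(-37937, -30) = -37967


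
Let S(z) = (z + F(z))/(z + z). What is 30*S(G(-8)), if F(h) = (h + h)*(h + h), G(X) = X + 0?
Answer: -465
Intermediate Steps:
G(X) = X
F(h) = 4*h² (F(h) = (2*h)*(2*h) = 4*h²)
S(z) = (z + 4*z²)/(2*z) (S(z) = (z + 4*z²)/(z + z) = (z + 4*z²)/((2*z)) = (z + 4*z²)*(1/(2*z)) = (z + 4*z²)/(2*z))
30*S(G(-8)) = 30*(½ + 2*(-8)) = 30*(½ - 16) = 30*(-31/2) = -465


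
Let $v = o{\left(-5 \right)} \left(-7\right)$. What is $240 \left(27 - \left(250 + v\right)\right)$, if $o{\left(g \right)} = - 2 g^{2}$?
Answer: $-137520$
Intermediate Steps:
$v = 350$ ($v = - 2 \left(-5\right)^{2} \left(-7\right) = \left(-2\right) 25 \left(-7\right) = \left(-50\right) \left(-7\right) = 350$)
$240 \left(27 - \left(250 + v\right)\right) = 240 \left(27 - 600\right) = 240 \left(-573\right) = -137520$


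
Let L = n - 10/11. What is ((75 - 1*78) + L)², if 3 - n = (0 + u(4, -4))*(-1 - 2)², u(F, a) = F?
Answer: 164836/121 ≈ 1362.3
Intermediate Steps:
n = -33 (n = 3 - (0 + 4)*(-1 - 2)² = 3 - 4*(-3)² = 3 - 4*9 = 3 - 1*36 = 3 - 36 = -33)
L = -373/11 (L = -33 - 10/11 = -373/11 ≈ -33.909)
((75 - 1*78) + L)² = ((75 - 1*78) - 373/11)² = ((75 - 78) - 373/11)² = (-3 - 373/11)² = (-406/11)² = 164836/121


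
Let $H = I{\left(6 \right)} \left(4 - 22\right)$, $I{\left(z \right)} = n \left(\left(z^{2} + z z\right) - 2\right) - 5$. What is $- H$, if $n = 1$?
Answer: $1170$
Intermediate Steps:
$I{\left(z \right)} = -7 + 2 z^{2}$ ($I{\left(z \right)} = 1 \left(\left(z^{2} + z z\right) - 2\right) - 5 = 1 \left(\left(z^{2} + z^{2}\right) - 2\right) - 5 = 1 \left(2 z^{2} - 2\right) - 5 = 1 \left(-2 + 2 z^{2}\right) - 5 = \left(-2 + 2 z^{2}\right) - 5 = -7 + 2 z^{2}$)
$H = -1170$ ($H = \left(-7 + 2 \cdot 6^{2}\right) \left(4 - 22\right) = \left(-7 + 2 \cdot 36\right) \left(4 - 22\right) = \left(-7 + 72\right) \left(-18\right) = 65 \left(-18\right) = -1170$)
$- H = \left(-1\right) \left(-1170\right) = 1170$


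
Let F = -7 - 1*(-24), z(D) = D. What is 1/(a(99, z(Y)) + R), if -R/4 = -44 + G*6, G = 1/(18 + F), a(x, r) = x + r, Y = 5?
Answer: 35/9776 ≈ 0.0035802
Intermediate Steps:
F = 17 (F = -7 + 24 = 17)
a(x, r) = r + x
G = 1/35 (G = 1/(18 + 17) = 1/35 ≈ 0.028571)
R = 6136/35 (R = -4*(-44 + (1/35)*6) = -4*(-44 + 6/35) = -4*(-1534/35) = 6136/35 ≈ 175.31)
1/(a(99, z(Y)) + R) = 1/((5 + 99) + 6136/35) = 1/(104 + 6136/35) = 1/(9776/35) = 35/9776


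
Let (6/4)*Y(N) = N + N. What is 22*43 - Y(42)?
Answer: 890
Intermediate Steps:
Y(N) = 4*N/3 (Y(N) = 2*(N + N)/3 = 2*(2*N)/3 = 4*N/3)
22*43 - Y(42) = 22*43 - 4*42/3 = 946 - 1*56 = 946 - 56 = 890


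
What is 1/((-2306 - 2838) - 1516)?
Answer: -1/6660 ≈ -0.00015015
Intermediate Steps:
1/((-2306 - 2838) - 1516) = 1/(-5144 - 1516) = 1/(-6660) = -1/6660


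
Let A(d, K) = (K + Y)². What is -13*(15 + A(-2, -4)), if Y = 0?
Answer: -403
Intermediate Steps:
A(d, K) = K² (A(d, K) = (K + 0)² = K²)
-13*(15 + A(-2, -4)) = -13*(15 + (-4)²) = -13*(15 + 16) = -13*31 = -403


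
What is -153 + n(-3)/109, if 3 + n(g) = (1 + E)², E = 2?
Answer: -16671/109 ≈ -152.94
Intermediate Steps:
n(g) = 6 (n(g) = -3 + (1 + 2)² = -3 + 3² = -3 + 9 = 6)
-153 + n(-3)/109 = -153 + 6/109 = -16671/109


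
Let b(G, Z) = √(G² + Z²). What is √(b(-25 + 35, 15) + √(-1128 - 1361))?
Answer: √(5*√13 + I*√2489) ≈ 5.9613 + 4.1845*I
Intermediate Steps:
√(b(-25 + 35, 15) + √(-1128 - 1361)) = √(√((-25 + 35)² + 15²) + √(-1128 - 1361)) = √(√(10² + 225) + √(-2489)) = √(√(100 + 225) + I*√2489) = √(√325 + I*√2489) = √(5*√13 + I*√2489)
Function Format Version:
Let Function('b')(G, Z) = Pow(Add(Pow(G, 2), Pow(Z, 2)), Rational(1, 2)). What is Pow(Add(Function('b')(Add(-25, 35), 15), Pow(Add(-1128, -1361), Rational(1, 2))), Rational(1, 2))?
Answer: Pow(Add(Mul(5, Pow(13, Rational(1, 2))), Mul(I, Pow(2489, Rational(1, 2)))), Rational(1, 2)) ≈ Add(5.9613, Mul(4.1845, I))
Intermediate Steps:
Pow(Add(Function('b')(Add(-25, 35), 15), Pow(Add(-1128, -1361), Rational(1, 2))), Rational(1, 2)) = Pow(Add(Pow(Add(Pow(Add(-25, 35), 2), Pow(15, 2)), Rational(1, 2)), Pow(Add(-1128, -1361), Rational(1, 2))), Rational(1, 2)) = Pow(Add(Pow(Add(Pow(10, 2), 225), Rational(1, 2)), Pow(-2489, Rational(1, 2))), Rational(1, 2)) = Pow(Add(Pow(Add(100, 225), Rational(1, 2)), Mul(I, Pow(2489, Rational(1, 2)))), Rational(1, 2)) = Pow(Add(Pow(325, Rational(1, 2)), Mul(I, Pow(2489, Rational(1, 2)))), Rational(1, 2)) = Pow(Add(Mul(5, Pow(13, Rational(1, 2))), Mul(I, Pow(2489, Rational(1, 2)))), Rational(1, 2))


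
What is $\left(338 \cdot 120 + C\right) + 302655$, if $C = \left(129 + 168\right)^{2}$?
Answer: $431424$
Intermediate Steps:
$C = 88209$ ($C = 297^{2} = 88209$)
$\left(338 \cdot 120 + C\right) + 302655 = \left(338 \cdot 120 + 88209\right) + 302655 = \left(40560 + 88209\right) + 302655 = 128769 + 302655 = 431424$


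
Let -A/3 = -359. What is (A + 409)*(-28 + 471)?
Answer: 658298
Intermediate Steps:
A = 1077 (A = -3*(-359) = 1077)
(A + 409)*(-28 + 471) = (1077 + 409)*(-28 + 471) = 1486*443 = 658298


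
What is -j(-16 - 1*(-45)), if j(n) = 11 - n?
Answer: 18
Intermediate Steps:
-j(-16 - 1*(-45)) = -(11 - (-16 - 1*(-45))) = -(11 - (-16 + 45)) = -(11 - 1*29) = -(11 - 29) = -1*(-18) = 18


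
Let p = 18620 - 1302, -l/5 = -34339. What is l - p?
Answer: 154377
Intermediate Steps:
l = 171695 (l = -5*(-34339) = 171695)
p = 17318
l - p = 171695 - 1*17318 = 171695 - 17318 = 154377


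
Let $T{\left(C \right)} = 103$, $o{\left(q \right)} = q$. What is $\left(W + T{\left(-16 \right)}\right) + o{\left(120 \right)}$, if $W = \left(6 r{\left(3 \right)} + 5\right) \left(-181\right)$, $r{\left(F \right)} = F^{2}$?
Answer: $-10456$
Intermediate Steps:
$W = -10679$ ($W = \left(6 \cdot 3^{2} + 5\right) \left(-181\right) = \left(6 \cdot 9 + 5\right) \left(-181\right) = \left(54 + 5\right) \left(-181\right) = 59 \left(-181\right) = -10679$)
$\left(W + T{\left(-16 \right)}\right) + o{\left(120 \right)} = \left(-10679 + 103\right) + 120 = -10576 + 120 = -10456$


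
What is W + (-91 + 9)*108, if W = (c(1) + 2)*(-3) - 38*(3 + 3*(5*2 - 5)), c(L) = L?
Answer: -9549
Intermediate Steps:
W = -693 (W = (1 + 2)*(-3) - 38*(3 + 3*(5*2 - 5)) = 3*(-3) - 38*(3 + 3*(10 - 5)) = -9 - 38*(3 + 3*5) = -9 - 38*(3 + 15) = -9 - 38*18 = -9 - 684 = -693)
W + (-91 + 9)*108 = -693 + (-91 + 9)*108 = -693 - 82*108 = -693 - 8856 = -9549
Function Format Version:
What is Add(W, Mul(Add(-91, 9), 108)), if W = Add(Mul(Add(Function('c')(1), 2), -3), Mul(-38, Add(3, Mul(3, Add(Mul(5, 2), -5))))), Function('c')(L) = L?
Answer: -9549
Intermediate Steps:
W = -693 (W = Add(Mul(Add(1, 2), -3), Mul(-38, Add(3, Mul(3, Add(Mul(5, 2), -5))))) = Add(Mul(3, -3), Mul(-38, Add(3, Mul(3, Add(10, -5))))) = Add(-9, Mul(-38, Add(3, Mul(3, 5)))) = Add(-9, Mul(-38, Add(3, 15))) = Add(-9, Mul(-38, 18)) = Add(-9, -684) = -693)
Add(W, Mul(Add(-91, 9), 108)) = Add(-693, Mul(Add(-91, 9), 108)) = Add(-693, Mul(-82, 108)) = Add(-693, -8856) = -9549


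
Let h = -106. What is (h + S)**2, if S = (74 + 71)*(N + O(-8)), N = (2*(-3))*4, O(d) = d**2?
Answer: 32421636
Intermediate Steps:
N = -24 (N = -6*4 = -24)
S = 5800 (S = (74 + 71)*(-24 + (-8)**2) = 145*(-24 + 64) = 145*40 = 5800)
(h + S)**2 = (-106 + 5800)**2 = 5694**2 = 32421636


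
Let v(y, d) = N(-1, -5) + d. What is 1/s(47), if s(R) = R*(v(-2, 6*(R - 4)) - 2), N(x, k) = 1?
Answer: 1/12079 ≈ 8.2788e-5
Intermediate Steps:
v(y, d) = 1 + d
s(R) = R*(-25 + 6*R) (s(R) = R*((1 + 6*(R - 4)) - 2) = R*((1 + 6*(-4 + R)) - 2) = R*((1 + (-24 + 6*R)) - 2) = R*((-23 + 6*R) - 2) = R*(-25 + 6*R))
1/s(47) = 1/(47*(-25 + 6*47)) = 1/(47*(-25 + 282)) = 1/(47*257) = 1/12079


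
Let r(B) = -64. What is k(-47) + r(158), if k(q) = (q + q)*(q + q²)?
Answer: -203292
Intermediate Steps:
k(q) = 2*q*(q + q²) (k(q) = (2*q)*(q + q²) = 2*q*(q + q²))
k(-47) + r(158) = 2*(-47)²*(1 - 47) - 64 = 2*2209*(-46) - 64 = -203228 - 64 = -203292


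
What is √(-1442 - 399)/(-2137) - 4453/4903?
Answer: -4453/4903 - I*√1841/2137 ≈ -0.90822 - 0.020078*I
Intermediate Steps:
√(-1442 - 399)/(-2137) - 4453/4903 = √(-1841)*(-1/2137) - 4453*1/4903 = (I*√1841)*(-1/2137) - 4453/4903 = -I*√1841/2137 - 4453/4903 = -4453/4903 - I*√1841/2137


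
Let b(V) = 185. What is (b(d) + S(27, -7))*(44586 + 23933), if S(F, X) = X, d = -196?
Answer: 12196382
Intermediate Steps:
(b(d) + S(27, -7))*(44586 + 23933) = (185 - 7)*(44586 + 23933) = 178*68519 = 12196382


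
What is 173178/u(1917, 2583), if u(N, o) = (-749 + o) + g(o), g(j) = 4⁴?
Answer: 86589/1045 ≈ 82.860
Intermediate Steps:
g(j) = 256
u(N, o) = -493 + o (u(N, o) = (-749 + o) + 256 = -493 + o)
173178/u(1917, 2583) = 173178/(-493 + 2583) = 173178/2090 = 173178*(1/2090) = 86589/1045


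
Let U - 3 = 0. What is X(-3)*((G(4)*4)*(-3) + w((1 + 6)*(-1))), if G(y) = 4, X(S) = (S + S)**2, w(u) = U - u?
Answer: -1368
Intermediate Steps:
U = 3 (U = 3 + 0 = 3)
w(u) = 3 - u
X(S) = 4*S**2 (X(S) = (2*S)**2 = 4*S**2)
X(-3)*((G(4)*4)*(-3) + w((1 + 6)*(-1))) = (4*(-3)**2)*((4*4)*(-3) + (3 - (1 + 6)*(-1))) = (4*9)*(16*(-3) + (3 - 7*(-1))) = 36*(-48 + (3 - 1*(-7))) = 36*(-48 + (3 + 7)) = 36*(-48 + 10) = 36*(-38) = -1368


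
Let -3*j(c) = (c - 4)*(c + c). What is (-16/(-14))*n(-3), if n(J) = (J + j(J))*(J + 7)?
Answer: -544/7 ≈ -77.714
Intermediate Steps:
j(c) = -2*c*(-4 + c)/3 (j(c) = -(c - 4)*(c + c)/3 = -(-4 + c)*2*c/3 = -2*c*(-4 + c)/3)
n(J) = (7 + J)*(J + 2*J*(4 - J)/3) (n(J) = (J + 2*J*(4 - J)/3)*(J + 7) = (J + 2*J*(4 - J)/3)*(7 + J) = (7 + J)*(J + 2*J*(4 - J)/3))
(-16/(-14))*n(-3) = (-16/(-14))*((⅓)*(-3)*(77 - 3*(-3) - 2*(-3)²)) = (-16*(-1/14))*((⅓)*(-3)*(77 + 9 - 2*9)) = 8*((⅓)*(-3)*(77 + 9 - 18))/7 = 8*((⅓)*(-3)*68)/7 = (8/7)*(-68) = -544/7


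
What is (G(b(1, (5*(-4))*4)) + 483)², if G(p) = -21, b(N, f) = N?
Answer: 213444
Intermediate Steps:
(G(b(1, (5*(-4))*4)) + 483)² = (-21 + 483)² = 462² = 213444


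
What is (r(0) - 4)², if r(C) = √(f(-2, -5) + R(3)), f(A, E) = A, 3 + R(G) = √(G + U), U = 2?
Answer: (4 - I*√(5 - √5))² ≈ 13.236 - 13.3*I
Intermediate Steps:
R(G) = -3 + √(2 + G) (R(G) = -3 + √(G + 2) = -3 + √(2 + G))
r(C) = √(-5 + √5) (r(C) = √(-2 + (-3 + √(2 + 3))) = √(-2 + (-3 + √5)) = √(-5 + √5))
(r(0) - 4)² = (√(-5 + √5) - 4)² = (-4 + √(-5 + √5))²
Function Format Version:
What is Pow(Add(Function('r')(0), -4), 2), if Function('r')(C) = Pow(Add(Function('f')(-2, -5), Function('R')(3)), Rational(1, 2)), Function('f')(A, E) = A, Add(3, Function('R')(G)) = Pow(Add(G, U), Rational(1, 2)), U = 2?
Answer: Pow(Add(4, Mul(-1, I, Pow(Add(5, Mul(-1, Pow(5, Rational(1, 2)))), Rational(1, 2)))), 2) ≈ Add(13.236, Mul(-13.300, I))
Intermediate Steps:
Function('R')(G) = Add(-3, Pow(Add(2, G), Rational(1, 2))) (Function('R')(G) = Add(-3, Pow(Add(G, 2), Rational(1, 2))) = Add(-3, Pow(Add(2, G), Rational(1, 2))))
Function('r')(C) = Pow(Add(-5, Pow(5, Rational(1, 2))), Rational(1, 2)) (Function('r')(C) = Pow(Add(-2, Add(-3, Pow(Add(2, 3), Rational(1, 2)))), Rational(1, 2)) = Pow(Add(-2, Add(-3, Pow(5, Rational(1, 2)))), Rational(1, 2)) = Pow(Add(-5, Pow(5, Rational(1, 2))), Rational(1, 2)))
Pow(Add(Function('r')(0), -4), 2) = Pow(Add(Pow(Add(-5, Pow(5, Rational(1, 2))), Rational(1, 2)), -4), 2) = Pow(Add(-4, Pow(Add(-5, Pow(5, Rational(1, 2))), Rational(1, 2))), 2)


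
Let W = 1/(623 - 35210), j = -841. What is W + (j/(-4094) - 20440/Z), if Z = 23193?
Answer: -82213032953/121633693902 ≈ -0.67591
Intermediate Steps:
W = -1/34587 (W = 1/(-34587) = -1/34587 ≈ -2.8913e-5)
W + (j/(-4094) - 20440/Z) = -1/34587 + (-841/(-4094) - 20440/23193) = -1/34587 + (-841*(-1/4094) - 20440*1/23193) = -1/34587 + (841/4094 - 20440/23193) = -1/34587 - 64176047/94952142 = -82213032953/121633693902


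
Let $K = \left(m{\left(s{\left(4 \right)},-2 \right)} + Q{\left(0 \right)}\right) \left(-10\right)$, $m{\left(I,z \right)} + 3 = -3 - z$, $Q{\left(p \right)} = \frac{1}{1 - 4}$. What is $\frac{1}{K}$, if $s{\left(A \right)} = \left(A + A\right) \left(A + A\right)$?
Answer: $\frac{3}{130} \approx 0.023077$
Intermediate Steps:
$Q{\left(p \right)} = - \frac{1}{3}$ ($Q{\left(p \right)} = \frac{1}{-3} = - \frac{1}{3}$)
$s{\left(A \right)} = 4 A^{2}$ ($s{\left(A \right)} = 2 A 2 A = 4 A^{2}$)
$m{\left(I,z \right)} = -6 - z$ ($m{\left(I,z \right)} = -3 - \left(3 + z\right) = -6 - z$)
$K = \frac{130}{3}$ ($K = \left(\left(-6 - -2\right) - \frac{1}{3}\right) \left(-10\right) = \left(\left(-6 + 2\right) - \frac{1}{3}\right) \left(-10\right) = \left(-4 - \frac{1}{3}\right) \left(-10\right) = \left(- \frac{13}{3}\right) \left(-10\right) = \frac{130}{3} \approx 43.333$)
$\frac{1}{K} = \frac{1}{\frac{130}{3}} = \frac{3}{130}$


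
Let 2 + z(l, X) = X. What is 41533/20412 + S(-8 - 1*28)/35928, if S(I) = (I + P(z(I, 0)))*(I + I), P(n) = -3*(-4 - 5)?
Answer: 20908675/10185588 ≈ 2.0528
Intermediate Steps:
z(l, X) = -2 + X
P(n) = 27 (P(n) = -3*(-9) = 27)
S(I) = 2*I*(27 + I) (S(I) = (I + 27)*(I + I) = (27 + I)*(2*I) = 2*I*(27 + I))
41533/20412 + S(-8 - 1*28)/35928 = 41533/20412 + (2*(-8 - 1*28)*(27 + (-8 - 1*28)))/35928 = 41533*(1/20412) + (2*(-8 - 28)*(27 + (-8 - 28)))*(1/35928) = 41533/20412 + (2*(-36)*(27 - 36))*(1/35928) = 41533/20412 + (2*(-36)*(-9))*(1/35928) = 41533/20412 + 648*(1/35928) = 41533/20412 + 9/499 = 20908675/10185588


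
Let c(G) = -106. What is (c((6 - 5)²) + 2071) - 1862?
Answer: 103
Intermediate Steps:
(c((6 - 5)²) + 2071) - 1862 = (-106 + 2071) - 1862 = 1965 - 1862 = 103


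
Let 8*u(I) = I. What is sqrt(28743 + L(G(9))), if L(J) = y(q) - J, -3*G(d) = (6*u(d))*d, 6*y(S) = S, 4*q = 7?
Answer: 5*sqrt(165678)/12 ≈ 169.60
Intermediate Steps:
q = 7/4 (q = (1/4)*7 = 7/4 ≈ 1.7500)
y(S) = S/6
u(I) = I/8
G(d) = -d**2/4 (G(d) = -6*(d/8)*d/3 = -3*d/4*d/3 = -d**2/4)
L(J) = 7/24 - J (L(J) = (1/6)*(7/4) - J = 7/24 - J)
sqrt(28743 + L(G(9))) = sqrt(28743 + (7/24 - (-1)*9**2/4)) = sqrt(28743 + (7/24 - (-1)*81/4)) = sqrt(28743 + (7/24 - 1*(-81/4))) = sqrt(28743 + (7/24 + 81/4)) = sqrt(28743 + 493/24) = sqrt(690325/24) = 5*sqrt(165678)/12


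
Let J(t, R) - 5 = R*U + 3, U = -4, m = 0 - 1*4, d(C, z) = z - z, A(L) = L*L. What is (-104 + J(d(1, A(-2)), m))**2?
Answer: 6400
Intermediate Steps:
A(L) = L**2
d(C, z) = 0
m = -4 (m = 0 - 4 = -4)
J(t, R) = 8 - 4*R (J(t, R) = 5 + (R*(-4) + 3) = 5 + (-4*R + 3) = 5 + (3 - 4*R) = 8 - 4*R)
(-104 + J(d(1, A(-2)), m))**2 = (-104 + (8 - 4*(-4)))**2 = (-104 + (8 + 16))**2 = (-104 + 24)**2 = (-80)**2 = 6400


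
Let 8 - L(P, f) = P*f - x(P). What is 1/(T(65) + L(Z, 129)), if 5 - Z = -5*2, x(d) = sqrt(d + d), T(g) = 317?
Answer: -161/259207 - sqrt(30)/2592070 ≈ -0.00062324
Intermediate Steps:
x(d) = sqrt(2)*sqrt(d) (x(d) = sqrt(2*d) = sqrt(2)*sqrt(d))
Z = 15 (Z = 5 - (-5)*2 = 5 - 1*(-10) = 5 + 10 = 15)
L(P, f) = 8 + sqrt(2)*sqrt(P) - P*f (L(P, f) = 8 - (P*f - sqrt(2)*sqrt(P)) = 8 + (sqrt(2)*sqrt(P) - P*f) = 8 + sqrt(2)*sqrt(P) - P*f)
1/(T(65) + L(Z, 129)) = 1/(317 + (8 + sqrt(2)*sqrt(15) - 1*15*129)) = 1/(317 + (8 + sqrt(30) - 1935)) = 1/(317 + (-1927 + sqrt(30))) = 1/(-1610 + sqrt(30))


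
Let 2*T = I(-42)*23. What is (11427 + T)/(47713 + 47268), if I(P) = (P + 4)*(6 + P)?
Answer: 27159/94981 ≈ 0.28594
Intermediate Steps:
I(P) = (4 + P)*(6 + P)
T = 15732 (T = ((24 + (-42)**2 + 10*(-42))*23)/2 = ((24 + 1764 - 420)*23)/2 = (1368*23)/2 = (1/2)*31464 = 15732)
(11427 + T)/(47713 + 47268) = (11427 + 15732)/(47713 + 47268) = 27159/94981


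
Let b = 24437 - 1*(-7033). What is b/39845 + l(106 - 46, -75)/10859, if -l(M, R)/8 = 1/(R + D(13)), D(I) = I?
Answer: 2118774802/2682596501 ≈ 0.78982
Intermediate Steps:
l(M, R) = -8/(13 + R) (l(M, R) = -8/(R + 13) = -8/(13 + R))
b = 31470 (b = 24437 + 7033 = 31470)
b/39845 + l(106 - 46, -75)/10859 = 31470/39845 - 8/(13 - 75)/10859 = 31470*(1/39845) - 8/(-62)*(1/10859) = 6294/7969 - 8*(-1/62)*(1/10859) = 6294/7969 + (4/31)*(1/10859) = 6294/7969 + 4/336629 = 2118774802/2682596501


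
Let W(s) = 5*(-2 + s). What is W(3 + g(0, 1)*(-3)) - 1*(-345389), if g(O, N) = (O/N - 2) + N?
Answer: 345409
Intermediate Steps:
g(O, N) = -2 + N + O/N (g(O, N) = (-2 + O/N) + N = -2 + N + O/N)
W(s) = -10 + 5*s
W(3 + g(0, 1)*(-3)) - 1*(-345389) = (-10 + 5*(3 + (-2 + 1 + 0/1)*(-3))) - 1*(-345389) = (-10 + 5*(3 + (-2 + 1 + 0*1)*(-3))) + 345389 = (-10 + 5*(3 + (-2 + 1 + 0)*(-3))) + 345389 = (-10 + 5*(3 - 1*(-3))) + 345389 = (-10 + 5*(3 + 3)) + 345389 = (-10 + 5*6) + 345389 = (-10 + 30) + 345389 = 20 + 345389 = 345409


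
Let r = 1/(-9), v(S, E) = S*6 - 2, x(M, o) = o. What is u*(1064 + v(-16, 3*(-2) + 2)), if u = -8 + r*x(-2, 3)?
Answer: -8050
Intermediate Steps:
v(S, E) = -2 + 6*S (v(S, E) = 6*S - 2 = -2 + 6*S)
r = -1/9 ≈ -0.11111
u = -25/3 (u = -8 - 1/9*3 = -8 - 1/3 = -25/3 ≈ -8.3333)
u*(1064 + v(-16, 3*(-2) + 2)) = -25*(1064 + (-2 + 6*(-16)))/3 = -25*(1064 + (-2 - 96))/3 = -25*(1064 - 98)/3 = -25/3*966 = -8050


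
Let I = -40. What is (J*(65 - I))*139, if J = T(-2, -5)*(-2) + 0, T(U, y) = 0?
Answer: 0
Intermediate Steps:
J = 0 (J = 0*(-2) + 0 = 0 + 0 = 0)
(J*(65 - I))*139 = (0*(65 - 1*(-40)))*139 = (0*(65 + 40))*139 = (0*105)*139 = 0*139 = 0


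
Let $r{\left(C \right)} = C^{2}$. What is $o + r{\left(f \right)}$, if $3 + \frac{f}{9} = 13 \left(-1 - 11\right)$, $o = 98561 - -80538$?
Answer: $2226860$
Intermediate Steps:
$o = 179099$ ($o = 98561 + 80538 = 179099$)
$f = -1431$ ($f = -27 + 9 \cdot 13 \left(-1 - 11\right) = -27 + 9 \cdot 13 \left(-12\right) = -27 + 9 \left(-156\right) = -27 - 1404 = -1431$)
$o + r{\left(f \right)} = 179099 + \left(-1431\right)^{2} = 179099 + 2047761 = 2226860$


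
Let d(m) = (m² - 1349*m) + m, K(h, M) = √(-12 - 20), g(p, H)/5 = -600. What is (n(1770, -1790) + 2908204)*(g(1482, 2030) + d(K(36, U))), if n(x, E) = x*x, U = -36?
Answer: -18316627328 - 32573632768*I*√2 ≈ -1.8317e+10 - 4.6066e+10*I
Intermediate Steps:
g(p, H) = -3000 (g(p, H) = 5*(-600) = -3000)
K(h, M) = 4*I*√2 (K(h, M) = √(-32) = 4*I*√2)
d(m) = m² - 1348*m
n(x, E) = x²
(n(1770, -1790) + 2908204)*(g(1482, 2030) + d(K(36, U))) = (1770² + 2908204)*(-3000 + (4*I*√2)*(-1348 + 4*I*√2)) = (3132900 + 2908204)*(-3000 + 4*I*√2*(-1348 + 4*I*√2)) = 6041104*(-3000 + 4*I*√2*(-1348 + 4*I*√2)) = -18123312000 + 24164416*I*√2*(-1348 + 4*I*√2)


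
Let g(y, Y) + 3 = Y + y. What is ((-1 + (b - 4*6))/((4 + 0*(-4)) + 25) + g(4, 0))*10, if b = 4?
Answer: 80/29 ≈ 2.7586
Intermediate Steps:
g(y, Y) = -3 + Y + y (g(y, Y) = -3 + (Y + y) = -3 + Y + y)
((-1 + (b - 4*6))/((4 + 0*(-4)) + 25) + g(4, 0))*10 = ((-1 + (4 - 4*6))/((4 + 0*(-4)) + 25) + (-3 + 0 + 4))*10 = ((-1 + (4 - 24))/((4 + 0) + 25) + 1)*10 = ((-1 - 20)/(4 + 25) + 1)*10 = (-21/29 + 1)*10 = (8/29)*10 = 80/29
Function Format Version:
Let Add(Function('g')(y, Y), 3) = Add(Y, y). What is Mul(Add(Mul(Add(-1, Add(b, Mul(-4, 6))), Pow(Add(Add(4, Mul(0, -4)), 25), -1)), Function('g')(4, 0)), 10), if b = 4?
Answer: Rational(80, 29) ≈ 2.7586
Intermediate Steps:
Function('g')(y, Y) = Add(-3, Y, y) (Function('g')(y, Y) = Add(-3, Add(Y, y)) = Add(-3, Y, y))
Mul(Add(Mul(Add(-1, Add(b, Mul(-4, 6))), Pow(Add(Add(4, Mul(0, -4)), 25), -1)), Function('g')(4, 0)), 10) = Mul(Add(Mul(Add(-1, Add(4, Mul(-4, 6))), Pow(Add(Add(4, Mul(0, -4)), 25), -1)), Add(-3, 0, 4)), 10) = Mul(Add(Mul(Add(-1, Add(4, -24)), Pow(Add(Add(4, 0), 25), -1)), 1), 10) = Mul(Add(Mul(Add(-1, -20), Pow(Add(4, 25), -1)), 1), 10) = Mul(Add(Mul(-21, Pow(29, -1)), 1), 10) = Mul(Add(Mul(-21, Rational(1, 29)), 1), 10) = Mul(Add(Rational(-21, 29), 1), 10) = Mul(Rational(8, 29), 10) = Rational(80, 29)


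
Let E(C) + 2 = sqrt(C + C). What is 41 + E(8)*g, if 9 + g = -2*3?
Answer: 11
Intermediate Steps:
g = -15 (g = -9 - 2*3 = -9 - 6 = -15)
E(C) = -2 + sqrt(2)*sqrt(C) (E(C) = -2 + sqrt(C + C) = -2 + sqrt(2*C) = -2 + sqrt(2)*sqrt(C))
41 + E(8)*g = 41 + (-2 + sqrt(2)*sqrt(8))*(-15) = 41 + (-2 + sqrt(2)*(2*sqrt(2)))*(-15) = 41 + (-2 + 4)*(-15) = 41 + 2*(-15) = 41 - 30 = 11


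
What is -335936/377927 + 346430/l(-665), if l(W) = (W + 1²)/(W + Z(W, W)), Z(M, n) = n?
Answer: 43532590062449/62735882 ≈ 6.9390e+5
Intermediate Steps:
l(W) = (1 + W)/(2*W) (l(W) = (W + 1²)/(W + W) = (W + 1)/((2*W)) = (1 + W)*(1/(2*W)) = (1 + W)/(2*W))
-335936/377927 + 346430/l(-665) = -335936/377927 + 346430/(((½)*(1 - 665)/(-665))) = -335936*1/377927 + 346430/(((½)*(-1/665)*(-664))) = -335936/377927 + 346430/(332/665) = -335936/377927 + 346430*(665/332) = -335936/377927 + 115187975/166 = 43532590062449/62735882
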